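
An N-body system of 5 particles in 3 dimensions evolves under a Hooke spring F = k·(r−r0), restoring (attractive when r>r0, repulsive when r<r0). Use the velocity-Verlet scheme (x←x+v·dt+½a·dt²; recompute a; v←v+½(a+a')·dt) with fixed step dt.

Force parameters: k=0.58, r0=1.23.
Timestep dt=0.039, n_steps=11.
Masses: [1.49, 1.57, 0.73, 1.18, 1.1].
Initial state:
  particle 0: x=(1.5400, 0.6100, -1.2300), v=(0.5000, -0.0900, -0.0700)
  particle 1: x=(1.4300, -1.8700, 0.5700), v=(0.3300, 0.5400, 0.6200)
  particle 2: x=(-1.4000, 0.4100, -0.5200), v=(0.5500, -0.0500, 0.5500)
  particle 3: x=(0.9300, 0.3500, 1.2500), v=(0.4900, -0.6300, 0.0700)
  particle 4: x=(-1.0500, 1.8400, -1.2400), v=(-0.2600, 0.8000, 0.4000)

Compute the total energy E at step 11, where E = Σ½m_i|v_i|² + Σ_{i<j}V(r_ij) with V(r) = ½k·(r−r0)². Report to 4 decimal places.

step 0: x0=(1.5400, 0.6100, -1.2300) x1=(1.4300, -1.8700, 0.5700) x2=(-1.4000, 0.4100, -0.5200) x3=(0.9300, 0.3500, 1.2500) x4=(-1.0500, 1.8400, -1.2400)
step 1: x0=(1.5584, 0.6062, -1.2319) x1=(1.4418, -1.8470, 0.5934) x2=(-1.3755, 0.4074, -0.4978) x3=(0.9483, 0.3255, 1.2511) x4=(-1.0583, 1.8693, -1.2231)
step 2: x0=(1.5747, 0.6018, -1.2321) x1=(1.4513, -1.8202, 0.6152) x2=(-1.3448, 0.4035, -0.4743) x3=(0.9651, 0.3010, 1.2491) x4=(-1.0630, 1.8946, -1.2037)
step 3: x0=(1.5888, 0.5968, -1.2307) x1=(1.4587, -1.7897, 0.6353) x2=(-1.3081, 0.3983, -0.4495) x3=(0.9803, 0.2768, 1.2440) x4=(-1.0639, 1.9160, -1.1818)
step 4: x0=(1.6008, 0.5913, -1.2275) x1=(1.4639, -1.7554, 0.6538) x2=(-1.2655, 0.3920, -0.4235) x3=(0.9939, 0.2530, 1.2357) x4=(-1.0610, 1.9334, -1.1574)
step 5: x0=(1.6106, 0.5852, -1.2226) x1=(1.4670, -1.7176, 0.6707) x2=(-1.2170, 0.3845, -0.3963) x3=(1.0059, 0.2294, 1.2245) x4=(-1.0543, 1.9466, -1.1305)
step 6: x0=(1.6182, 0.5786, -1.2160) x1=(1.4679, -1.6763, 0.6859) x2=(-1.1628, 0.3759, -0.3680) x3=(1.0164, 0.2063, 1.2103) x4=(-1.0438, 1.9558, -1.1012)
step 7: x0=(1.6237, 0.5716, -1.2076) x1=(1.4668, -1.6315, 0.6994) x2=(-1.1032, 0.3664, -0.3387) x3=(1.0253, 0.1838, 1.1933) x4=(-1.0296, 1.9609, -1.0695)
step 8: x0=(1.6272, 0.5641, -1.1976) x1=(1.4637, -1.5834, 0.7114) x2=(-1.0383, 0.3558, -0.3085) x3=(1.0328, 0.1618, 1.1735) x4=(-1.0115, 1.9618, -1.0354)
step 9: x0=(1.6286, 0.5561, -1.1858) x1=(1.4587, -1.5322, 0.7217) x2=(-0.9684, 0.3444, -0.2774) x3=(1.0388, 0.1405, 1.1511) x4=(-0.9896, 1.9587, -0.9991)
step 10: x0=(1.6280, 0.5478, -1.1723) x1=(1.4518, -1.4779, 0.7305) x2=(-0.8937, 0.3323, -0.2456) x3=(1.0433, 0.1200, 1.1261) x4=(-0.9641, 1.9516, -0.9605)
step 11: x0=(1.6255, 0.5391, -1.1572) x1=(1.4431, -1.4208, 0.7377) x2=(-0.8146, 0.3194, -0.2132) x3=(1.0465, 0.1002, 1.0987) x4=(-0.9348, 1.9404, -0.9198)
step 0 velocities: v0=(0.5000, -0.0900, -0.0700) v1=(0.3300, 0.5400, 0.6200) v2=(0.5500, -0.0500, 0.5500) v3=(0.4900, -0.6300, 0.0700) v4=(-0.2600, 0.8000, 0.4000)
step 0: KE=1.8897, PE=11.6247, E=13.5144
step 11 velocities: v0=(-0.0887, -0.2280, 0.4089) v1=(-0.2450, 1.5013, 0.1648) v2=(2.0832, -0.3386, 0.8388) v3=(0.0653, -0.4968, -0.7320) v4=(0.7960, -0.3364, 1.0698)
step 11: KE=5.3940, PE=8.1170, E=13.5110

13.5110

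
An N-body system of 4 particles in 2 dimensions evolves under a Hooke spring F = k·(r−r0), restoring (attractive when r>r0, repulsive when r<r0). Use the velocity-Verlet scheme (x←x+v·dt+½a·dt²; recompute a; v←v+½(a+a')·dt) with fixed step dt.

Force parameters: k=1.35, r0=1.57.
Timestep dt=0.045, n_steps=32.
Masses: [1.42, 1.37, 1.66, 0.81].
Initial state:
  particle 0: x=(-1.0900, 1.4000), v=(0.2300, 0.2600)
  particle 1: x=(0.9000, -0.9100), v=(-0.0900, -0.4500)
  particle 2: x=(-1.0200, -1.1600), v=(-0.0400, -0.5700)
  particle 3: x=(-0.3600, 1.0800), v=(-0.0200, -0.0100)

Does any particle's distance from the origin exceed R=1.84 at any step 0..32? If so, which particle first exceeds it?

no

step 0: x0=(-1.0900, 1.4000) x1=(0.9000, -0.9100) x2=(-1.0200, -1.1600) x3=(-0.3600, 1.0800)
step 1: x0=(-1.0794, 1.4100) x1=(0.8942, -0.9285) x2=(-1.0213, -1.1842) x3=(-0.3594, 1.0767)
step 2: x0=(-1.0682, 1.4164) x1=(0.8849, -0.9435) x2=(-1.0218, -1.2054) x3=(-0.3557, 1.0674)
step 3: x0=(-1.0565, 1.4192) x1=(0.8722, -0.9550) x2=(-1.0213, -1.2235) x3=(-0.3490, 1.0521)
step 4: x0=(-1.0443, 1.4185) x1=(0.8562, -0.9629) x2=(-1.0199, -1.2385) x3=(-0.3394, 1.0308)
step 5: x0=(-1.0316, 1.4141) x1=(0.8369, -0.9673) x2=(-1.0176, -1.2503) x3=(-0.3270, 1.0035)
step 6: x0=(-1.0184, 1.4062) x1=(0.8144, -0.9683) x2=(-1.0144, -1.2591) x3=(-0.3119, 0.9703)
step 7: x0=(-1.0048, 1.3947) x1=(0.7890, -0.9659) x2=(-1.0104, -1.2648) x3=(-0.2943, 0.9313)
step 8: x0=(-0.9906, 1.3797) x1=(0.7608, -0.9604) x2=(-1.0056, -1.2674) x3=(-0.2745, 0.8868)
step 9: x0=(-0.9761, 1.3614) x1=(0.7300, -0.9518) x2=(-1.0001, -1.2671) x3=(-0.2526, 0.8371)
step 10: x0=(-0.9611, 1.3397) x1=(0.6968, -0.9404) x2=(-0.9939, -1.2640) x3=(-0.2288, 0.7826)
step 11: x0=(-0.9457, 1.3149) x1=(0.6615, -0.9263) x2=(-0.9870, -1.2582) x3=(-0.2033, 0.7236)
step 12: x0=(-0.9300, 1.2870) x1=(0.6244, -0.9098) x2=(-0.9796, -1.2498) x3=(-0.1765, 0.6607)
step 13: x0=(-0.9139, 1.2563) x1=(0.5856, -0.8912) x2=(-0.9718, -1.2391) x3=(-0.1485, 0.5944)
step 14: x0=(-0.8976, 1.2228) x1=(0.5455, -0.8707) x2=(-0.9636, -1.2261) x3=(-0.1196, 0.5252)
step 15: x0=(-0.8809, 1.1867) x1=(0.5044, -0.8487) x2=(-0.9551, -1.2112) x3=(-0.0899, 0.4538)
step 16: x0=(-0.8641, 1.1483) x1=(0.4625, -0.8254) x2=(-0.9464, -1.1945) x3=(-0.0596, 0.3808)
step 17: x0=(-0.8470, 1.1076) x1=(0.4201, -0.8012) x2=(-0.9377, -1.1762) x3=(-0.0290, 0.3068)
step 18: x0=(-0.8299, 1.0651) x1=(0.3775, -0.7764) x2=(-0.9290, -1.1566) x3=(0.0018, 0.2325)
step 19: x0=(-0.8126, 1.0208) x1=(0.3350, -0.7513) x2=(-0.9205, -1.1358) x3=(0.0329, 0.1585)
step 20: x0=(-0.7954, 0.9749) x1=(0.2928, -0.7264) x2=(-0.9124, -1.1142) x3=(0.0640, 0.0855)
step 21: x0=(-0.7781, 0.9279) x1=(0.2510, -0.7018) x2=(-0.9047, -1.0918) x3=(0.0954, 0.0141)
step 22: x0=(-0.7610, 0.8797) x1=(0.2099, -0.6781) x2=(-0.8976, -1.0690) x3=(0.1270, -0.0551)
step 23: x0=(-0.7440, 0.8308) x1=(0.1695, -0.6556) x2=(-0.8912, -1.0460) x3=(0.1592, -0.1215)
step 24: x0=(-0.7272, 0.7814) x1=(0.1298, -0.6345) x2=(-0.8856, -1.0229) x3=(0.1923, -0.1847)
step 25: x0=(-0.7107, 0.7317) x1=(0.0906, -0.6152) x2=(-0.8810, -0.9998) x3=(0.2270, -0.2443)
step 26: x0=(-0.6946, 0.6820) x1=(0.0515, -0.5976) x2=(-0.8776, -0.9770) x3=(0.2643, -0.3002)
step 27: x0=(-0.6788, 0.6325) x1=(0.0122, -0.5817) x2=(-0.8753, -0.9547) x3=(0.3051, -0.3530)
step 28: x0=(-0.6634, 0.5835) x1=(-0.0277, -0.5672) x2=(-0.8743, -0.9328) x3=(0.3502, -0.4032)
step 29: x0=(-0.6484, 0.5352) x1=(-0.0683, -0.5535) x2=(-0.8746, -0.9116) x3=(0.4000, -0.4520)
step 30: x0=(-0.6339, 0.4878) x1=(-0.1094, -0.5403) x2=(-0.8763, -0.8911) x3=(0.4544, -0.5000)
step 31: x0=(-0.6199, 0.4417) x1=(-0.1509, -0.5273) x2=(-0.8795, -0.8715) x3=(0.5131, -0.5479)
step 32: x0=(-0.6063, 0.3968) x1=(-0.1923, -0.5146) x2=(-0.8840, -0.8528) x3=(0.5754, -0.5959)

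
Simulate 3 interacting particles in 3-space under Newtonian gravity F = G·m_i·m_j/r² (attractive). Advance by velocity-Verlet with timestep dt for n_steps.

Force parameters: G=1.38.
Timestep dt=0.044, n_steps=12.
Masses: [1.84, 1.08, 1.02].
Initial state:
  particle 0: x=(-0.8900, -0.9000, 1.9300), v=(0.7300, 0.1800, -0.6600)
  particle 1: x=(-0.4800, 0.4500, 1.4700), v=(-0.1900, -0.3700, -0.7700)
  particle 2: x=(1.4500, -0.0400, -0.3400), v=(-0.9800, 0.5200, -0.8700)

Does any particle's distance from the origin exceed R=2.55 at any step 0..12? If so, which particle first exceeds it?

step 0: x0=(-0.8900, -0.9000, 1.9300) x1=(-0.4800, 0.4500, 1.4700) x2=(1.4500, -0.0400, -0.3400)
step 1: x0=(-0.8576, -0.8915, 1.9007) x1=(-0.4885, 0.4327, 1.4363) x2=(1.4066, -0.0171, -0.3780)
step 2: x0=(-0.8247, -0.8816, 1.8707) x1=(-0.4974, 0.4131, 1.4032) x2=(1.3626, 0.0057, -0.4154)
step 3: x0=(-0.7913, -0.8703, 1.8402) x1=(-0.5065, 0.3913, 1.3705) x2=(1.3180, 0.0284, -0.4522)
step 4: x0=(-0.7574, -0.8576, 1.8089) x1=(-0.5159, 0.3670, 1.3385) x2=(1.2728, 0.0511, -0.4884)
step 5: x0=(-0.7231, -0.8433, 1.7768) x1=(-0.5255, 0.3402, 1.3072) x2=(1.2270, 0.0737, -0.5240)
step 6: x0=(-0.6883, -0.8274, 1.7439) x1=(-0.5353, 0.3106, 1.2766) x2=(1.1805, 0.0962, -0.5588)
step 7: x0=(-0.6531, -0.8096, 1.7101) x1=(-0.5452, 0.2780, 1.2469) x2=(1.1335, 0.1186, -0.5930)
step 8: x0=(-0.6176, -0.7899, 1.6753) x1=(-0.5551, 0.2422, 1.2183) x2=(1.0859, 0.1409, -0.6264)
step 9: x0=(-0.5817, -0.7680, 1.6394) x1=(-0.5649, 0.2028, 1.1909) x2=(1.0376, 0.1630, -0.6590)
step 10: x0=(-0.5457, -0.7437, 1.6021) x1=(-0.5745, 0.1596, 1.1649) x2=(0.9887, 0.1849, -0.6908)
step 11: x0=(-0.5096, -0.7168, 1.5633) x1=(-0.5837, 0.1119, 1.1407) x2=(0.9392, 0.2067, -0.7219)
step 12: x0=(-0.4735, -0.6868, 1.5228) x1=(-0.5921, 0.0593, 1.1187) x2=(0.8890, 0.2282, -0.7520)

no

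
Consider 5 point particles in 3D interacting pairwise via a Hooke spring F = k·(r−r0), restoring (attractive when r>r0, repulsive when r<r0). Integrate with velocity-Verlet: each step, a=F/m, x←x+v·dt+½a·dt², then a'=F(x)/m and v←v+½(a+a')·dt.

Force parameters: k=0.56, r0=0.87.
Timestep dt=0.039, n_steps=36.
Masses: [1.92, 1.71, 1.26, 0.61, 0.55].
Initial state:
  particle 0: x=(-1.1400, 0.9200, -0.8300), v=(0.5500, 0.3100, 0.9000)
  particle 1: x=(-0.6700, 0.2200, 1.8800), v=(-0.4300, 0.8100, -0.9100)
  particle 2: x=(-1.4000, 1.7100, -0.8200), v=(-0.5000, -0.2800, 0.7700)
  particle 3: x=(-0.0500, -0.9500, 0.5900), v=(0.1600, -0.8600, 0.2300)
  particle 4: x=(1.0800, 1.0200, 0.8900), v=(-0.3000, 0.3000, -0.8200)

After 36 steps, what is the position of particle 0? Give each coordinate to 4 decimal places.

step 0: x0=(-1.1400, 0.9200, -0.8300) x1=(-0.6700, 0.2200, 1.8800) x2=(-1.4000, 1.7100, -0.8200) x3=(-0.0500, -0.9500, 0.5900) x4=(1.0800, 1.0200, 0.8900)
step 1: x0=(-1.1180, 0.9317, -0.7940) x1=(-0.6866, 0.2519, 1.8432) x2=(-1.4184, 1.6979, -0.7885) x3=(-0.0447, -0.9800, 0.5982) x4=(1.0644, 1.0307, 0.8565)
step 2: x0=(-1.0948, 0.9427, -0.7563) x1=(-0.7030, 0.2845, 1.8040) x2=(-1.4345, 1.6835, -0.7543) x3=(-0.0413, -1.0028, 0.6048) x4=(1.0410, 1.0394, 0.8200)
step 3: x0=(-1.0706, 0.9529, -0.7170) x1=(-0.7191, 0.3177, 1.7624) x2=(-1.4485, 1.6667, -0.7174) x3=(-0.0399, -1.0183, 0.6099) x4=(1.0101, 1.0460, 0.7809)
step 4: x0=(-1.0454, 0.9623, -0.6761) x1=(-0.7348, 0.3515, 1.7185) x2=(-1.4602, 1.6478, -0.6780) x3=(-0.0405, -1.0264, 0.6133) x4=(0.9717, 1.0506, 0.7394)
step 5: x0=(-1.0191, 0.9709, -0.6337) x1=(-0.7502, 0.3857, 1.6724) x2=(-1.4698, 1.6267, -0.6361) x3=(-0.0431, -1.0271, 0.6152) x4=(0.9262, 1.0530, 0.6956)
step 6: x0=(-0.9920, 0.9789, -0.5899) x1=(-0.7653, 0.4203, 1.6243) x2=(-1.4772, 1.6034, -0.5920) x3=(-0.0478, -1.0203, 0.6156) x4=(0.8737, 1.0534, 0.6499)
step 7: x0=(-0.9640, 0.9860, -0.5449) x1=(-0.7800, 0.4553, 1.5742) x2=(-1.4826, 1.5781, -0.5456) x3=(-0.0545, -1.0062, 0.6144) x4=(0.8147, 1.0518, 0.6026)
step 8: x0=(-0.9352, 0.9925, -0.4986) x1=(-0.7943, 0.4905, 1.5222) x2=(-1.4860, 1.5509, -0.4973) x3=(-0.0634, -0.9847, 0.6117) x4=(0.7496, 1.0482, 0.5539)
step 9: x0=(-0.9056, 0.9982, -0.4513) x1=(-0.8083, 0.5260, 1.4685) x2=(-1.4874, 1.5218, -0.4470) x3=(-0.0742, -0.9562, 0.6075) x4=(0.6786, 1.0427, 0.5041)
step 10: x0=(-0.8754, 1.0033, -0.4029) x1=(-0.8220, 0.5617, 1.4132) x2=(-1.4870, 1.4909, -0.3951) x3=(-0.0872, -0.9206, 0.6018) x4=(0.6023, 1.0353, 0.4534)
step 11: x0=(-0.8446, 1.0077, -0.3536) x1=(-0.8353, 0.5975, 1.3564) x2=(-1.4848, 1.4583, -0.3416) x3=(-0.1022, -0.8784, 0.5948) x4=(0.5211, 1.0263, 0.4022)
step 12: x0=(-0.8133, 1.0114, -0.3036) x1=(-0.8483, 0.6334, 1.2983) x2=(-1.4809, 1.4242, -0.2867) x3=(-0.1193, -0.8296, 0.5865) x4=(0.4355, 1.0156, 0.3506)
step 13: x0=(-0.7816, 1.0146, -0.2529) x1=(-0.8609, 0.6693, 1.2389) x2=(-1.4755, 1.3886, -0.2305) x3=(-0.1383, -0.7747, 0.5769) x4=(0.3460, 1.0035, 0.2990)
step 14: x0=(-0.7496, 1.0173, -0.2016) x1=(-0.8733, 0.7052, 1.1785) x2=(-1.4686, 1.3516, -0.1734) x3=(-0.1592, -0.7140, 0.5662) x4=(0.2532, 0.9899, 0.2475)
step 15: x0=(-0.7173, 1.0194, -0.1498) x1=(-0.8853, 0.7410, 1.1172) x2=(-1.4604, 1.3134, -0.1153) x3=(-0.1820, -0.6479, 0.5544) x4=(0.1577, 0.9752, 0.1964)
step 16: x0=(-0.6848, 1.0211, -0.0977) x1=(-0.8971, 0.7766, 1.0551) x2=(-1.4510, 1.2741, -0.0564) x3=(-0.2066, -0.5767, 0.5415) x4=(0.0600, 0.9593, 0.1459)
step 17: x0=(-0.6523, 1.0224, -0.0453) x1=(-0.9086, 0.8122, 0.9924) x2=(-1.4405, 1.2339, 0.0030) x3=(-0.2328, -0.5009, 0.5278) x4=(-0.0394, 0.9425, 0.0960)
step 18: x0=(-0.6198, 1.0234, 0.0073) x1=(-0.9198, 0.8475, 0.9292) x2=(-1.4291, 1.1928, 0.0628) x3=(-0.2607, -0.4209, 0.5132) x4=(-0.1398, 0.9247, 0.0468)
step 19: x0=(-0.5873, 1.0241, 0.0601) x1=(-0.9309, 0.8826, 0.8657) x2=(-1.4169, 1.1509, 0.1229) x3=(-0.2901, -0.3373, 0.4980) x4=(-0.2406, 0.9062, -0.0016)
step 20: x0=(-0.5550, 1.0246, 0.1129) x1=(-0.9418, 0.9175, 0.8020) x2=(-1.4041, 1.1085, 0.1832) x3=(-0.3208, -0.2505, 0.4822) x4=(-0.3416, 0.8868, -0.0496)
step 21: x0=(-0.5229, 1.0250, 0.1659) x1=(-0.9525, 0.9521, 0.7382) x2=(-1.3908, 1.0656, 0.2435) x3=(-0.3526, -0.1611, 0.4659) x4=(-0.4424, 0.8665, -0.0974)
step 22: x0=(-0.4907, 1.0254, 0.2191) x1=(-0.9631, 0.9866, 0.6745) x2=(-1.3772, 1.0223, 0.3037) x3=(-0.3856, -0.0694, 0.4493) x4=(-0.5432, 0.8455, -0.1456)
step 23: x0=(-0.4584, 1.0258, 0.2725) x1=(-0.9735, 1.0209, 0.6108) x2=(-1.3633, 0.9787, 0.3638) x3=(-0.4194, 0.0239, 0.4324) x4=(-0.6443, 0.8239, -0.1940)
step 24: x0=(-0.4261, 1.0262, 0.3259) x1=(-0.9838, 1.0550, 0.5474) x2=(-1.3494, 0.9348, 0.4238) x3=(-0.4540, 0.1183, 0.4154) x4=(-0.7456, 0.8020, -0.2426)
step 25: x0=(-0.3935, 1.0266, 0.3794) x1=(-0.9940, 1.0892, 0.4840) x2=(-1.3356, 0.8907, 0.4836) x3=(-0.4891, 0.2136, 0.3983) x4=(-0.8470, 0.7798, -0.2913)
step 26: x0=(-0.3609, 1.0270, 0.4328) x1=(-1.0040, 1.1234, 0.4206) x2=(-1.3219, 0.8463, 0.5433) x3=(-0.5245, 0.3092, 0.3812) x4=(-0.9483, 0.7575, -0.3399)
step 27: x0=(-0.3283, 1.0274, 0.4862) x1=(-1.0140, 1.1578, 0.3572) x2=(-1.3082, 0.8017, 0.6031) x3=(-0.5603, 0.4049, 0.3640) x4=(-1.0496, 0.7352, -0.3881)
step 28: x0=(-0.2958, 1.0278, 0.5395) x1=(-1.0239, 1.1922, 0.2938) x2=(-1.2945, 0.7570, 0.6629) x3=(-0.5962, 0.5003, 0.3466) x4=(-1.1506, 0.7130, -0.4357)
step 29: x0=(-0.2633, 1.0282, 0.5928) x1=(-1.0339, 1.2268, 0.2302) x2=(-1.2808, 0.7122, 0.7226) x3=(-0.6323, 0.5955, 0.3290) x4=(-1.2510, 0.6910, -0.4822)
step 30: x0=(-0.2311, 1.0286, 0.6459) x1=(-1.0439, 1.2615, 0.1665) x2=(-1.2670, 0.6674, 0.7821) x3=(-0.6684, 0.6902, 0.3110) x4=(-1.3507, 0.6692, -0.5273)
step 31: x0=(-0.1991, 1.0290, 0.6988) x1=(-1.0539, 1.2962, 0.1029) x2=(-1.2532, 0.6226, 0.8414) x3=(-0.7048, 0.7846, 0.2926) x4=(-1.4492, 0.6477, -0.5704)
step 32: x0=(-0.1676, 1.0293, 0.7514) x1=(-1.0639, 1.3308, 0.0393) x2=(-1.2393, 0.5780, 0.9002) x3=(-0.7413, 0.8787, 0.2738) x4=(-1.5462, 0.6268, -0.6112)
step 33: x0=(-0.1366, 1.0295, 0.8036) x1=(-1.0739, 1.3654, -0.0243) x2=(-1.2252, 0.5336, 0.9585) x3=(-0.7780, 0.9723, 0.2547) x4=(-1.6414, 0.6065, -0.6492)
step 34: x0=(-0.1063, 1.0296, 0.8554) x1=(-1.0840, 1.3998, -0.0877) x2=(-1.2110, 0.4895, 1.0159) x3=(-0.8150, 1.0655, 0.2354) x4=(-1.7342, 0.5869, -0.6840)
step 35: x0=(-0.0767, 1.0295, 0.9066) x1=(-1.0940, 1.4339, -0.1509) x2=(-1.1967, 0.4459, 1.0723) x3=(-0.8523, 1.1579, 0.2161) x4=(-1.8242, 0.5684, -0.7152)
step 36: x0=(-0.0481, 1.0293, 0.9571) x1=(-1.1041, 1.4677, -0.2138) x2=(-1.1823, 0.4029, 1.1275) x3=(-0.8898, 1.2495, 0.1972) x4=(-1.9110, 0.5510, -0.7424)

(-0.0481, 1.0293, 0.9571)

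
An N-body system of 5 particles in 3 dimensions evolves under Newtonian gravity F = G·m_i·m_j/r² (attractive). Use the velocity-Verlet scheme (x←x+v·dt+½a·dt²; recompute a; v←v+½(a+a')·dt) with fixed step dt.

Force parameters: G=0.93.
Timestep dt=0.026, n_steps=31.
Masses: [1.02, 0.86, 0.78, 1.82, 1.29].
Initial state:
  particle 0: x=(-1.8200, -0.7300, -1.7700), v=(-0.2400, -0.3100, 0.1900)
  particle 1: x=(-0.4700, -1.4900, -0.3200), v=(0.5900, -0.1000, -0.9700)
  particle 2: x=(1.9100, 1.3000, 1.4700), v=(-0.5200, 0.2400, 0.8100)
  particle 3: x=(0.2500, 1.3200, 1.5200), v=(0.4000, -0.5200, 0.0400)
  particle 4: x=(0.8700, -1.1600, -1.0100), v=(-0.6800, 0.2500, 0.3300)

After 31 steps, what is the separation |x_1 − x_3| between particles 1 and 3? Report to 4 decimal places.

step 0: x0=(-1.8200, -0.7300, -1.7700) x1=(-0.4700, -1.4900, -0.3200) x2=(1.9100, 1.3000, 1.4700) x3=(0.2500, 1.3200, 1.5200) x4=(0.8700, -1.1600, -1.0100)
step 1: x0=(-1.8261, -0.7381, -1.7650) x1=(-0.4545, -1.4925, -0.3453) x2=(1.8962, 1.3062, 1.4910) x3=(0.2605, 1.3064, 1.5210) x4=(0.8522, -1.1535, -1.0013)
step 2: x0=(-1.8321, -0.7462, -1.7598) x1=(-0.4388, -1.4947, -0.3708) x2=(1.8820, 1.3123, 1.5120) x3=(0.2711, 1.2928, 1.5219) x4=(0.8341, -1.1469, -0.9925)
step 3: x0=(-1.8378, -0.7543, -1.7544) x1=(-0.4228, -1.4968, -0.3965) x2=(1.8673, 1.3184, 1.5329) x3=(0.2820, 1.2790, 1.5227) x4=(0.8157, -1.1403, -0.9835)
step 4: x0=(-1.8432, -0.7624, -1.7489) x1=(-0.4065, -1.4985, -0.4224) x2=(1.8521, 1.3244, 1.5537) x3=(0.2930, 1.2652, 1.5234) x4=(0.7969, -1.1337, -0.9743)
step 5: x0=(-1.8485, -0.7706, -1.7433) x1=(-0.3900, -1.5000, -0.4485) x2=(1.8363, 1.3303, 1.5745) x3=(0.3041, 1.2512, 1.5240) x4=(0.7779, -1.1270, -0.9649)
step 6: x0=(-1.8535, -0.7788, -1.7374) x1=(-0.3730, -1.5013, -0.4748) x2=(1.8200, 1.3361, 1.5951) x3=(0.3155, 1.2372, 1.5245) x4=(0.7585, -1.1203, -0.9554)
step 7: x0=(-1.8583, -0.7870, -1.7314) x1=(-0.3557, -1.5022, -0.5013) x2=(1.8032, 1.3417, 1.6157) x3=(0.3271, 1.2231, 1.5249) x4=(0.7387, -1.1136, -0.9456)
step 8: x0=(-1.8628, -0.7952, -1.7253) x1=(-0.3381, -1.5028, -0.5279) x2=(1.7858, 1.3473, 1.6362) x3=(0.3389, 1.2089, 1.5253) x4=(0.7185, -1.1070, -0.9357)
step 9: x0=(-1.8672, -0.8035, -1.7190) x1=(-0.3200, -1.5031, -0.5549) x2=(1.7678, 1.3528, 1.6565) x3=(0.3509, 1.1946, 1.5255) x4=(0.6979, -1.1003, -0.9255)
step 10: x0=(-1.8712, -0.8118, -1.7125) x1=(-0.3014, -1.5030, -0.5820) x2=(1.7492, 1.3581, 1.6768) x3=(0.3631, 1.1803, 1.5257) x4=(0.6769, -1.0937, -0.9152)
step 11: x0=(-1.8751, -0.8201, -1.7058) x1=(-0.2824, -1.5026, -0.6093) x2=(1.7300, 1.3633, 1.6969) x3=(0.3755, 1.1659, 1.5258) x4=(0.6554, -1.0872, -0.9046)
step 12: x0=(-1.8786, -0.8284, -1.6991) x1=(-0.2628, -1.5017, -0.6368) x2=(1.7102, 1.3683, 1.7168) x3=(0.3882, 1.1514, 1.5258) x4=(0.6334, -1.0807, -0.8939)
step 13: x0=(-1.8820, -0.8368, -1.6921) x1=(-0.2427, -1.5004, -0.6645) x2=(1.6897, 1.3732, 1.7366) x3=(0.4011, 1.1369, 1.5258) x4=(0.6108, -1.0744, -0.8829)
step 14: x0=(-1.8850, -0.8451, -1.6850) x1=(-0.2218, -1.4986, -0.6925) x2=(1.6686, 1.3779, 1.7563) x3=(0.4143, 1.1223, 1.5257) x4=(0.5877, -1.0681, -0.8717)
step 15: x0=(-1.8878, -0.8535, -1.6778) x1=(-0.2003, -1.4962, -0.7205) x2=(1.6467, 1.3824, 1.7757) x3=(0.4277, 1.1077, 1.5255) x4=(0.5640, -1.0621, -0.8604)
step 16: x0=(-1.8904, -0.8619, -1.6704) x1=(-0.1780, -1.4931, -0.7488) x2=(1.6241, 1.3866, 1.7949) x3=(0.4414, 1.0930, 1.5253) x4=(0.5396, -1.0563, -0.8489)
step 17: x0=(-1.8927, -0.8703, -1.6628) x1=(-0.1549, -1.4894, -0.7772) x2=(1.6008, 1.3907, 1.8139) x3=(0.4554, 1.0784, 1.5250) x4=(0.5145, -1.0508, -0.8372)
step 18: x0=(-1.8947, -0.8788, -1.6551) x1=(-0.1308, -1.4848, -0.8056) x2=(1.5767, 1.3944, 1.8326) x3=(0.4696, 1.0637, 1.5247) x4=(0.4885, -1.0456, -0.8253)
step 19: x0=(-1.8964, -0.8872, -1.6472) x1=(-0.1056, -1.4793, -0.8341) x2=(1.5519, 1.3979, 1.8511) x3=(0.4842, 1.0490, 1.5244) x4=(0.4618, -1.0409, -0.8134)
step 20: x0=(-1.8979, -0.8957, -1.6392) x1=(-0.0793, -1.4727, -0.8625) x2=(1.5262, 1.4010, 1.8692) x3=(0.4990, 1.0343, 1.5241) x4=(0.4341, -1.0367, -0.8014)
step 21: x0=(-1.8991, -0.9042, -1.6311) x1=(-0.0518, -1.4648, -0.8908) x2=(1.4997, 1.4039, 1.8870) x3=(0.5142, 1.0196, 1.5237) x4=(0.4054, -1.0332, -0.7894)
step 22: x0=(-1.9000, -0.9126, -1.6228) x1=(-0.0229, -1.4554, -0.9186) x2=(1.4723, 1.4063, 1.9045) x3=(0.5296, 1.0050, 1.5234) x4=(0.3757, -1.0304, -0.7776)
step 23: x0=(-1.9006, -0.9211, -1.6144) x1=(0.0073, -1.4443, -0.9460) x2=(1.4441, 1.4083, 1.9215) x3=(0.5454, 0.9904, 1.5231) x4=(0.3449, -1.0287, -0.7660)
step 24: x0=(-1.9009, -0.9296, -1.6058) x1=(0.0390, -1.4312, -0.9724) x2=(1.4150, 1.4099, 1.9381) x3=(0.5616, 0.9758, 1.5229) x4=(0.3130, -1.0280, -0.7550)
step 25: x0=(-1.9010, -0.9381, -1.5971) x1=(0.0720, -1.4159, -0.9977) x2=(1.3851, 1.4109, 1.9542) x3=(0.5780, 0.9614, 1.5227) x4=(0.2801, -1.0287, -0.7446)
step 26: x0=(-1.9007, -0.9466, -1.5882) x1=(0.1062, -1.3980, -1.0214) x2=(1.3542, 1.4114, 1.9698) x3=(0.5948, 0.9471, 1.5225) x4=(0.2462, -1.0309, -0.7352)
step 27: x0=(-1.9002, -0.9551, -1.5792) x1=(0.1412, -1.3775, -1.0430) x2=(1.3223, 1.4113, 1.9847) x3=(0.6120, 0.9329, 1.5225) x4=(0.2115, -1.0347, -0.7270)
step 28: x0=(-1.8993, -0.9636, -1.5701) x1=(0.1767, -1.3542, -1.0621) x2=(1.2896, 1.4106, 1.9990) x3=(0.6295, 0.9188, 1.5226) x4=(0.1764, -1.0401, -0.7204)
step 29: x0=(-1.8982, -0.9720, -1.5608) x1=(0.2121, -1.3282, -1.0783) x2=(1.2560, 1.4091, 2.0126) x3=(0.6473, 0.9049, 1.5229) x4=(0.1413, -1.0472, -0.7156)
step 30: x0=(-1.8967, -0.9805, -1.5514) x1=(0.2468, -1.2998, -1.0916) x2=(1.2214, 1.4068, 2.0255) x3=(0.6654, 0.8913, 1.5233) x4=(0.1064, -1.0557, -0.7127)
step 31: x0=(-1.8950, -0.9890, -1.5419) x1=(0.2803, -1.2695, -1.1019) x2=(1.1860, 1.4037, 2.0374) x3=(0.6839, 0.8778, 1.5239) x4=(0.0721, -1.0653, -0.7117)

3.4159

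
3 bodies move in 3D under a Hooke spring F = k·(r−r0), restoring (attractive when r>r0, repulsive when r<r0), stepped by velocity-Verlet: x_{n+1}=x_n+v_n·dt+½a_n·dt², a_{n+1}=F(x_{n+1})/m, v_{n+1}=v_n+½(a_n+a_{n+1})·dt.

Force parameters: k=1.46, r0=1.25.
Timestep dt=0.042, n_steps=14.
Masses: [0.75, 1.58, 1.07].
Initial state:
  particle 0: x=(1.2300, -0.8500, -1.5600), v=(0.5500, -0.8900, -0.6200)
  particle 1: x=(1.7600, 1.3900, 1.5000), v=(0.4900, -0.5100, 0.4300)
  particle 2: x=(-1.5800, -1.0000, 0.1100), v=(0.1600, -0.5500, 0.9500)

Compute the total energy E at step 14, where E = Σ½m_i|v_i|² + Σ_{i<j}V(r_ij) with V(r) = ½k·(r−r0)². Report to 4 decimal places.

step 0: x0=(1.2300, -0.8500, -1.5600) x1=(1.7600, 1.3900, 1.5000) x2=(-1.5800, -1.0000, 0.1100)
step 1: x0=(1.2507, -0.8849, -1.5807) x1=(1.7784, 1.3660, 1.5156) x2=(-1.5683, -1.0209, 0.1498)
step 2: x0=(1.2667, -0.9150, -1.5906) x1=(1.7922, 1.3367, 1.5261) x2=(-1.5467, -1.0376, 0.1894)
step 3: x0=(1.2778, -0.9400, -1.5893) x1=(1.8017, 1.3022, 1.5317) x2=(-1.5151, -1.0500, 0.2286)
step 4: x0=(1.2841, -0.9600, -1.5769) x1=(1.8067, 1.2624, 1.5324) x2=(-1.4737, -1.0582, 0.2673)
step 5: x0=(1.2858, -0.9751, -1.5534) x1=(1.8074, 1.2176, 1.5281) x2=(-1.4226, -1.0624, 0.3054)
step 6: x0=(1.2829, -0.9854, -1.5187) x1=(1.8039, 1.1678, 1.5191) x2=(-1.3621, -1.0626, 0.3427)
step 7: x0=(1.2756, -0.9908, -1.4732) x1=(1.7962, 1.1131, 1.5055) x2=(-1.2923, -1.0590, 0.3793)
step 8: x0=(1.2641, -0.9916, -1.4171) x1=(1.7845, 1.0538, 1.4874) x2=(-1.2138, -1.0517, 0.4150)
step 9: x0=(1.2488, -0.9880, -1.3507) x1=(1.7690, 0.9899, 1.4650) x2=(-1.1268, -1.0409, 0.4498)
step 10: x0=(1.2299, -0.9801, -1.2745) x1=(1.7499, 0.9219, 1.4386) x2=(-1.0319, -1.0268, 0.4837)
step 11: x0=(1.2077, -0.9682, -1.1891) x1=(1.7272, 0.8498, 1.4084) x2=(-0.9297, -1.0096, 0.5167)
step 12: x0=(1.1826, -0.9526, -1.0951) x1=(1.7014, 0.7740, 1.3748) x2=(-0.8206, -0.9896, 0.5488)
step 13: x0=(1.1550, -0.9335, -0.9931) x1=(1.6725, 0.6948, 1.3379) x2=(-0.7053, -0.9669, 0.5801)
step 14: x0=(1.1253, -0.9113, -0.8840) x1=(1.6409, 0.6125, 1.2981) x2=(-0.5845, -0.9419, 0.6106)
step 0 velocities: v0=(0.5500, -0.8900, -0.6200) v1=(0.4900, -0.5100, 0.4300) v2=(0.1600, -0.5500, 0.9500)
step 0: KE=1.7542, PE=14.7926, E=16.5468
step 14 velocities: v0=(-0.7270, 0.5612, 2.6743) v1=(-0.7819, -1.9921, -0.9767) v2=(2.9332, 0.6213, 0.7180)
step 14: KE=12.4551, PE=4.0736, E=16.5287

16.5287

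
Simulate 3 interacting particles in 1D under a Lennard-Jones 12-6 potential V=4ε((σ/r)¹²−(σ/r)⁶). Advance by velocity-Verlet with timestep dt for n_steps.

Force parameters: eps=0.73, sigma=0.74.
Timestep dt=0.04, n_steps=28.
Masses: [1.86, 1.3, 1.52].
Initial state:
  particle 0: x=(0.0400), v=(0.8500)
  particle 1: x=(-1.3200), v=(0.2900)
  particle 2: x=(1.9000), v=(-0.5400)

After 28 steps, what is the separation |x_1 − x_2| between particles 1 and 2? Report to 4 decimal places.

step 0: x0=(0.0400) x1=(-1.3200) x2=(1.9000)
step 1: x0=(0.0739) x1=(-1.3082) x2=(1.8784)
step 2: x0=(0.1076) x1=(-1.2961) x2=(1.8567)
step 3: x0=(0.1411) x1=(-1.2836) x2=(1.8350)
step 4: x0=(0.1744) x1=(-1.2708) x2=(1.8132)
step 5: x0=(0.2077) x1=(-1.2578) x2=(1.7913)
step 6: x0=(0.2409) x1=(-1.2446) x2=(1.7693)
step 7: x0=(0.2740) x1=(-1.2311) x2=(1.7471)
step 8: x0=(0.3072) x1=(-1.2175) x2=(1.7247)
step 9: x0=(0.3405) x1=(-1.2036) x2=(1.7021)
step 10: x0=(0.3739) x1=(-1.1896) x2=(1.6791)
step 11: x0=(0.4076) x1=(-1.1754) x2=(1.6557)
step 12: x0=(0.4416) x1=(-1.1611) x2=(1.6318)
step 13: x0=(0.4763) x1=(-1.1467) x2=(1.6070)
step 14: x0=(0.5117) x1=(-1.1321) x2=(1.5811)
step 15: x0=(0.5482) x1=(-1.1175) x2=(1.5538)
step 16: x0=(0.5863) x1=(-1.1027) x2=(1.5244)
step 17: x0=(0.6264) x1=(-1.0878) x2=(1.4926)
step 18: x0=(0.6679) x1=(-1.0729) x2=(1.4590)
step 19: x0=(0.7050) x1=(-1.0579) x2=(1.4307)
step 20: x0=(0.7129) x1=(-1.0428) x2=(1.4380)
step 21: x0=(0.6912) x1=(-1.0276) x2=(1.4815)
step 22: x0=(0.6649) x1=(-1.0123) x2=(1.5305)
step 23: x0=(0.6401) x1=(-0.9970) x2=(1.5776)
step 24: x0=(0.6173) x1=(-0.9815) x2=(1.6223)
step 25: x0=(0.5959) x1=(-0.9659) x2=(1.6650)
step 26: x0=(0.5757) x1=(-0.9501) x2=(1.7063)
step 27: x0=(0.5562) x1=(-0.9342) x2=(1.7464)
step 28: x0=(0.5372) x1=(-0.9180) x2=(1.7857)

2.7037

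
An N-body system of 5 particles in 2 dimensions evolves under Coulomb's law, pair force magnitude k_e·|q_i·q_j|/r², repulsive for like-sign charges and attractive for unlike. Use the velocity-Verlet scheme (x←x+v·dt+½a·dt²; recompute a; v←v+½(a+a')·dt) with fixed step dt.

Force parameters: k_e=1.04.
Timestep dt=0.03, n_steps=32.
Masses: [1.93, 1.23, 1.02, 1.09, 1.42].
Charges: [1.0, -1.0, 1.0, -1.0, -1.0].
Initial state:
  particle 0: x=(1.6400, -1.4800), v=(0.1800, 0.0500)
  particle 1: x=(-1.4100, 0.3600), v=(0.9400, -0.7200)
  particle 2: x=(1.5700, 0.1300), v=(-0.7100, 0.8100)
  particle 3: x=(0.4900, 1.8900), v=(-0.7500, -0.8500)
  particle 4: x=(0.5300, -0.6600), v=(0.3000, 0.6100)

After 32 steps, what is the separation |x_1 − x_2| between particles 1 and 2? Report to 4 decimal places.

step 0: x0=(1.6400, -1.4800) x1=(-1.4100, 0.3600) x2=(1.5700, 0.1300) x3=(0.4900, 1.8900) x4=(0.5300, -0.6600)
step 1: x0=(1.6453, -1.4785) x1=(-1.3819, 0.3384) x2=(1.5484, 0.1544) x3=(0.4676, 1.8645) x4=(0.5394, -0.6418)
step 2: x0=(1.6503, -1.4770) x1=(-1.3538, 0.3167) x2=(1.5261, 0.1790) x3=(0.4455, 1.8390) x4=(0.5494, -0.6237)
step 3: x0=(1.6551, -1.4754) x1=(-1.3259, 0.2950) x2=(1.5030, 0.2038) x3=(0.4236, 1.8135) x4=(0.5602, -0.6057)
step 4: x0=(1.6597, -1.4738) x1=(-1.2981, 0.2732) x2=(1.4793, 0.2287) x3=(0.4020, 1.7879) x4=(0.5717, -0.5878)
step 5: x0=(1.6641, -1.4721) x1=(-1.2704, 0.2514) x2=(1.4548, 0.2537) x3=(0.3806, 1.7624) x4=(0.5840, -0.5700)
step 6: x0=(1.6682, -1.4704) x1=(-1.2428, 0.2295) x2=(1.4295, 0.2788) x3=(0.3596, 1.7369) x4=(0.5970, -0.5523)
step 7: x0=(1.6721, -1.4686) x1=(-1.2153, 0.2075) x2=(1.4034, 0.3040) x3=(0.3388, 1.7113) x4=(0.6108, -0.5347)
step 8: x0=(1.6759, -1.4667) x1=(-1.1880, 0.1855) x2=(1.3765, 0.3291) x3=(0.3184, 1.6858) x4=(0.6253, -0.5171)
step 9: x0=(1.6794, -1.4648) x1=(-1.1608, 0.1634) x2=(1.3487, 0.3543) x3=(0.2982, 1.6603) x4=(0.6406, -0.4996)
step 10: x0=(1.6826, -1.4628) x1=(-1.1338, 0.1412) x2=(1.3201, 0.3794) x3=(0.2784, 1.6348) x4=(0.6566, -0.4820)
step 11: x0=(1.6857, -1.4607) x1=(-1.1069, 0.1190) x2=(1.2906, 0.4043) x3=(0.2590, 1.6094) x4=(0.6735, -0.4645)
step 12: x0=(1.6886, -1.4585) x1=(-1.0801, 0.0966) x2=(1.2601, 0.4291) x3=(0.2399, 1.5839) x4=(0.6911, -0.4469)
step 13: x0=(1.6913, -1.4562) x1=(-1.0534, 0.0742) x2=(1.2287, 0.4537) x3=(0.2211, 1.5585) x4=(0.7095, -0.4292)
step 14: x0=(1.6938, -1.4537) x1=(-1.0269, 0.0516) x2=(1.1964, 0.4781) x3=(0.2028, 1.5330) x4=(0.7286, -0.4115)
step 15: x0=(1.6961, -1.4512) x1=(-1.0006, 0.0290) x2=(1.1631, 0.5022) x3=(0.1848, 1.5076) x4=(0.7485, -0.3936)
step 16: x0=(1.6982, -1.4485) x1=(-0.9744, 0.0062) x2=(1.1289, 0.5259) x3=(0.1673, 1.4822) x4=(0.7692, -0.3755)
step 17: x0=(1.7001, -1.4457) x1=(-0.9483, -0.0167) x2=(1.0937, 0.5492) x3=(0.1503, 1.4568) x4=(0.7906, -0.3573)
step 18: x0=(1.7018, -1.4427) x1=(-0.9223, -0.0398) x2=(1.0575, 0.5721) x3=(0.1337, 1.4314) x4=(0.8127, -0.3388)
step 19: x0=(1.7033, -1.4396) x1=(-0.8965, -0.0629) x2=(1.0204, 0.5945) x3=(0.1176, 1.4061) x4=(0.8355, -0.3201)
step 20: x0=(1.7047, -1.4364) x1=(-0.8708, -0.0862) x2=(0.9823, 0.6165) x3=(0.1020, 1.3807) x4=(0.8589, -0.3011)
step 21: x0=(1.7058, -1.4329) x1=(-0.8452, -0.1097) x2=(0.9433, 0.6379) x3=(0.0870, 1.3552) x4=(0.8829, -0.2818)
step 22: x0=(1.7068, -1.4293) x1=(-0.8198, -0.1333) x2=(0.9034, 0.6587) x3=(0.0727, 1.3298) x4=(0.9074, -0.2622)
step 23: x0=(1.7076, -1.4255) x1=(-0.7945, -0.1570) x2=(0.8626, 0.6791) x3=(0.0589, 1.3043) x4=(0.9325, -0.2423)
step 24: x0=(1.7082, -1.4216) x1=(-0.7692, -0.1810) x2=(0.8208, 0.6990) x3=(0.0459, 1.2787) x4=(0.9580, -0.2220)
step 25: x0=(1.7087, -1.4174) x1=(-0.7441, -0.2051) x2=(0.7781, 0.7185) x3=(0.0337, 1.2529) x4=(0.9838, -0.2015)
step 26: x0=(1.7089, -1.4131) x1=(-0.7190, -0.2293) x2=(0.7344, 0.7376) x3=(0.0224, 1.2271) x4=(1.0101, -0.1808)
step 27: x0=(1.7090, -1.4085) x1=(-0.6941, -0.2537) x2=(0.6897, 0.7564) x3=(0.0120, 1.2010) x4=(1.0366, -0.1598)
step 28: x0=(1.7090, -1.4038) x1=(-0.6692, -0.2783) x2=(0.6438, 0.7750) x3=(0.0027, 1.1747) x4=(1.0634, -0.1386)
step 29: x0=(1.7087, -1.3988) x1=(-0.6444, -0.3031) x2=(0.5966, 0.7936) x3=(-0.0053, 1.1480) x4=(1.0905, -0.1173)
step 30: x0=(1.7083, -1.3936) x1=(-0.6196, -0.3280) x2=(0.5479, 0.8123) x3=(-0.0118, 1.1209) x4=(1.1177, -0.0959)
step 31: x0=(1.7078, -1.3882) x1=(-0.5949, -0.3531) x2=(0.4973, 0.8314) x3=(-0.0165, 1.0933) x4=(1.1452, -0.0745)
step 32: x0=(1.7071, -1.3826) x1=(-0.5702, -0.3784) x2=(0.4444, 0.8509) x3=(-0.0189, 1.0649) x4=(1.1728, -0.0531)

1.5939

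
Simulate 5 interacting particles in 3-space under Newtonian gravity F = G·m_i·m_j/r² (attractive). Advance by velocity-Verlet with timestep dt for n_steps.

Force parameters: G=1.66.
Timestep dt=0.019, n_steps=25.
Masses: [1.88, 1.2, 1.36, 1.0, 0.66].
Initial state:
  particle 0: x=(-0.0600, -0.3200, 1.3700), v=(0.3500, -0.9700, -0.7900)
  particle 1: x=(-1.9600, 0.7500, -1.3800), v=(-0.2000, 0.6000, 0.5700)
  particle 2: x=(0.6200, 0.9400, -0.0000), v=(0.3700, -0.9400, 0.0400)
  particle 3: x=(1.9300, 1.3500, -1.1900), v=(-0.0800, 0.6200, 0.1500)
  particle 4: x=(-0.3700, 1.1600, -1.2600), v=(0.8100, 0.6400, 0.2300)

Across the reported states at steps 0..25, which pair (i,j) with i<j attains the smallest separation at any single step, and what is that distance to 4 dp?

step 0: x0=(-0.0600, -0.3200, 1.3700) x1=(-1.9600, 0.7500, -1.3800) x2=(0.6200, 0.9400, -0.0000) x3=(1.9300, 1.3500, -1.1900) x4=(-0.3700, 1.1600, -1.2600)
step 1: x0=(-0.0533, -0.3383, 1.3549) x1=(-1.9636, 0.7614, -1.3691) x2=(0.6270, 0.9221, 0.0007) x3=(1.9283, 1.3617, -1.1870) x4=(-0.3546, 1.1721, -1.2555)
step 2: x0=(-0.0466, -0.3565, 1.3395) x1=(-1.9670, 0.7728, -1.3581) x2=(0.6338, 0.9040, 0.0014) x3=(1.9263, 1.3733, -1.1839) x4=(-0.3391, 1.1840, -1.2506)
step 3: x0=(-0.0398, -0.3744, 1.3238) x1=(-1.9700, 0.7843, -1.3469) x2=(0.6405, 0.8859, 0.0019) x3=(1.9239, 1.3848, -1.1805) x4=(-0.3235, 1.1957, -1.2454)
step 4: x0=(-0.0329, -0.3922, 1.3079) x1=(-1.9727, 0.7957, -1.3357) x2=(0.6470, 0.8676, 0.0024) x3=(1.9212, 1.3962, -1.1769) x4=(-0.3079, 1.2073, -1.2398)
step 5: x0=(-0.0260, -0.4097, 1.2917) x1=(-1.9751, 0.8072, -1.3243) x2=(0.6534, 0.8492, 0.0028) x3=(1.9181, 1.4075, -1.1730) x4=(-0.2922, 1.2187, -1.2340)
step 6: x0=(-0.0190, -0.4270, 1.2753) x1=(-1.9773, 0.8187, -1.3128) x2=(0.6597, 0.8307, 0.0032) x3=(1.9147, 1.4186, -1.1690) x4=(-0.2764, 1.2299, -1.2277)
step 7: x0=(-0.0119, -0.4441, 1.2586) x1=(-1.9791, 0.8301, -1.3011) x2=(0.6658, 0.8121, 0.0035) x3=(1.9109, 1.4295, -1.1648) x4=(-0.2605, 1.2409, -1.2212)
step 8: x0=(-0.0048, -0.4610, 1.2416) x1=(-1.9806, 0.8416, -1.2894) x2=(0.6718, 0.7934, 0.0037) x3=(1.9068, 1.4404, -1.1603) x4=(-0.2445, 1.2517, -1.2142)
step 9: x0=(0.0024, -0.4777, 1.2244) x1=(-1.9818, 0.8531, -1.2775) x2=(0.6776, 0.7746, 0.0038) x3=(1.9024, 1.4511, -1.1556) x4=(-0.2284, 1.2623, -1.2070)
step 10: x0=(0.0097, -0.4941, 1.2070) x1=(-1.9827, 0.8645, -1.2655) x2=(0.6832, 0.7557, 0.0039) x3=(1.8976, 1.4616, -1.1507) x4=(-0.2122, 1.2727, -1.1994)
step 11: x0=(0.0170, -0.5103, 1.1892) x1=(-1.9834, 0.8760, -1.2534) x2=(0.6887, 0.7367, 0.0040) x3=(1.8925, 1.4720, -1.1456) x4=(-0.1959, 1.2829, -1.1915)
step 12: x0=(0.0244, -0.5263, 1.1712) x1=(-1.9837, 0.8874, -1.2412) x2=(0.6940, 0.7176, 0.0039) x3=(1.8870, 1.4822, -1.1403) x4=(-0.1794, 1.2929, -1.1832)
step 13: x0=(0.0319, -0.5420, 1.1530) x1=(-1.9838, 0.8989, -1.2289) x2=(0.6992, 0.6984, 0.0038) x3=(1.8812, 1.4922, -1.1348) x4=(-0.1629, 1.3026, -1.1746)
step 14: x0=(0.0395, -0.5575, 1.1345) x1=(-1.9835, 0.9103, -1.2165) x2=(0.7042, 0.6792, 0.0037) x3=(1.8750, 1.5021, -1.1291) x4=(-0.1462, 1.3121, -1.1656)
step 15: x0=(0.0471, -0.5727, 1.1157) x1=(-1.9830, 0.9217, -1.2040) x2=(0.7090, 0.6598, 0.0035) x3=(1.8685, 1.5118, -1.1232) x4=(-0.1293, 1.3214, -1.1563)
step 16: x0=(0.0548, -0.5876, 1.0966) x1=(-1.9822, 0.9331, -1.1913) x2=(0.7137, 0.6404, 0.0033) x3=(1.8616, 1.5213, -1.1170) x4=(-0.1124, 1.3304, -1.1467)
step 17: x0=(0.0626, -0.6023, 1.0773) x1=(-1.9811, 0.9444, -1.1786) x2=(0.7181, 0.6208, 0.0031) x3=(1.8544, 1.5306, -1.1107) x4=(-0.0953, 1.3391, -1.1367)
step 18: x0=(0.0705, -0.6167, 1.0577) x1=(-1.9797, 0.9558, -1.1657) x2=(0.7224, 0.6012, 0.0028) x3=(1.8469, 1.5397, -1.1042) x4=(-0.0781, 1.3476, -1.1264)
step 19: x0=(0.0785, -0.6309, 1.0379) x1=(-1.9780, 0.9671, -1.1528) x2=(0.7265, 0.5815, 0.0025) x3=(1.8390, 1.5487, -1.0975) x4=(-0.0607, 1.3558, -1.1158)
step 20: x0=(0.0865, -0.6448, 1.0178) x1=(-1.9761, 0.9783, -1.1397) x2=(0.7304, 0.5618, 0.0021) x3=(1.8308, 1.5574, -1.0905) x4=(-0.0431, 1.3638, -1.1048)
step 21: x0=(0.0947, -0.6583, 0.9974) x1=(-1.9738, 0.9896, -1.1266) x2=(0.7341, 0.5419, 0.0018) x3=(1.8222, 1.5659, -1.0834) x4=(-0.0255, 1.3715, -1.0935)
step 22: x0=(0.1029, -0.6716, 0.9767) x1=(-1.9713, 1.0008, -1.1133) x2=(0.7376, 0.5220, 0.0014) x3=(1.8133, 1.5742, -1.0761) x4=(-0.0076, 1.3789, -1.0819)
step 23: x0=(0.1112, -0.6846, 0.9558) x1=(-1.9685, 1.0119, -1.1000) x2=(0.7409, 0.5019, 0.0010) x3=(1.8040, 1.5823, -1.0686) x4=(0.0104, 1.3860, -1.0700)
step 24: x0=(0.1197, -0.6972, 0.9346) x1=(-1.9654, 1.0230, -1.0865) x2=(0.7440, 0.4818, 0.0006) x3=(1.7943, 1.5902, -1.0609) x4=(0.0286, 1.3928, -1.0577)
step 25: x0=(0.1282, -0.7096, 0.9131) x1=(-1.9620, 1.0341, -1.0730) x2=(0.7469, 0.4616, 0.0003) x3=(1.7844, 1.5979, -1.0530) x4=(0.0469, 1.3993, -1.0452)

pair (2,4), distance 1.5690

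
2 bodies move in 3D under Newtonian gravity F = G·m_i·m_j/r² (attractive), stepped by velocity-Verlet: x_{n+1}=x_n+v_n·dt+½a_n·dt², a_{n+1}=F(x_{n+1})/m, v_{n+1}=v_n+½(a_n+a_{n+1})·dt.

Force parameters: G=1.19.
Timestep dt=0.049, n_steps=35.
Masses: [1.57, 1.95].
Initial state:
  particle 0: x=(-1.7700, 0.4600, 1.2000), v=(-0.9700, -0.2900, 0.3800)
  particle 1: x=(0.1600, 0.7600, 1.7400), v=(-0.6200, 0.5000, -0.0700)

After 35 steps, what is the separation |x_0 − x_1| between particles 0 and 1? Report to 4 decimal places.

1.7280

step 0: x0=(-1.7700, 0.4600, 1.2000) x1=(0.1600, 0.7600, 1.7400)
step 1: x0=(-1.8169, 0.4459, 1.2188) x1=(0.1291, 0.7844, 1.7364)
step 2: x0=(-1.8625, 0.4320, 1.2379) x1=(0.0972, 0.8087, 1.7326)
step 3: x0=(-1.9068, 0.4184, 1.2574) x1=(0.0642, 0.8327, 1.7285)
step 4: x0=(-1.9500, 0.4050, 1.2772) x1=(0.0303, 0.8565, 1.7241)
step 5: x0=(-1.9918, 0.3919, 1.2972) x1=(-0.0046, 0.8802, 1.7196)
step 6: x0=(-2.0325, 0.3791, 1.3175) x1=(-0.0405, 0.9035, 1.7148)
step 7: x0=(-2.0720, 0.3666, 1.3380) x1=(-0.0774, 0.9266, 1.7098)
step 8: x0=(-2.1103, 0.3544, 1.3587) x1=(-0.1152, 0.9495, 1.7047)
step 9: x0=(-2.1474, 0.3426, 1.3797) x1=(-0.1540, 0.9721, 1.6994)
step 10: x0=(-2.1833, 0.3312, 1.4008) x1=(-0.1937, 0.9943, 1.6939)
step 11: x0=(-2.2180, 0.3201, 1.4222) x1=(-0.2344, 1.0163, 1.6883)
step 12: x0=(-2.2516, 0.3095, 1.4436) x1=(-0.2760, 1.0379, 1.6826)
step 13: x0=(-2.2841, 0.2993, 1.4652) x1=(-0.3185, 1.0592, 1.6767)
step 14: x0=(-2.3154, 0.2895, 1.4870) x1=(-0.3620, 1.0801, 1.6708)
step 15: x0=(-2.3455, 0.2802, 1.5088) x1=(-0.4064, 1.1006, 1.6648)
step 16: x0=(-2.3745, 0.2714, 1.5308) x1=(-0.4517, 1.1208, 1.6587)
step 17: x0=(-2.4023, 0.2631, 1.5528) x1=(-0.4979, 1.1405, 1.6525)
step 18: x0=(-2.4290, 0.2553, 1.5748) x1=(-0.5451, 1.1599, 1.6463)
step 19: x0=(-2.4546, 0.2481, 1.5970) x1=(-0.5932, 1.1787, 1.6401)
step 20: x0=(-2.4789, 0.2414, 1.6191) x1=(-0.6422, 1.1972, 1.6338)
step 21: x0=(-2.5022, 0.2354, 1.6412) x1=(-0.6921, 1.2151, 1.6275)
step 22: x0=(-2.5243, 0.2300, 1.6634) x1=(-0.7430, 1.2325, 1.6213)
step 23: x0=(-2.5452, 0.2252, 1.6855) x1=(-0.7948, 1.2494, 1.6150)
step 24: x0=(-2.5650, 0.2211, 1.7076) x1=(-0.8475, 1.2658, 1.6088)
step 25: x0=(-2.5835, 0.2177, 1.7296) x1=(-0.9012, 1.2815, 1.6027)
step 26: x0=(-2.6009, 0.2151, 1.7515) x1=(-0.9558, 1.2967, 1.5966)
step 27: x0=(-2.6171, 0.2133, 1.7733) x1=(-1.0114, 1.3113, 1.5906)
step 28: x0=(-2.6322, 0.2122, 1.7949) x1=(-1.0680, 1.3251, 1.5847)
step 29: x0=(-2.6460, 0.2121, 1.8165) x1=(-1.1255, 1.3383, 1.5790)
step 30: x0=(-2.6585, 0.2128, 1.8378) x1=(-1.1840, 1.3508, 1.5734)
step 31: x0=(-2.6699, 0.2145, 1.8588) x1=(-1.2436, 1.3625, 1.5679)
step 32: x0=(-2.6800, 0.2172, 1.8797) x1=(-1.3041, 1.3734, 1.5627)
step 33: x0=(-2.6888, 0.2209, 1.9002) x1=(-1.3656, 1.3834, 1.5578)
step 34: x0=(-2.6964, 0.2258, 1.9204) x1=(-1.4282, 1.3926, 1.5530)
step 35: x0=(-2.7027, 0.2319, 1.9403) x1=(-1.4918, 1.4007, 1.5486)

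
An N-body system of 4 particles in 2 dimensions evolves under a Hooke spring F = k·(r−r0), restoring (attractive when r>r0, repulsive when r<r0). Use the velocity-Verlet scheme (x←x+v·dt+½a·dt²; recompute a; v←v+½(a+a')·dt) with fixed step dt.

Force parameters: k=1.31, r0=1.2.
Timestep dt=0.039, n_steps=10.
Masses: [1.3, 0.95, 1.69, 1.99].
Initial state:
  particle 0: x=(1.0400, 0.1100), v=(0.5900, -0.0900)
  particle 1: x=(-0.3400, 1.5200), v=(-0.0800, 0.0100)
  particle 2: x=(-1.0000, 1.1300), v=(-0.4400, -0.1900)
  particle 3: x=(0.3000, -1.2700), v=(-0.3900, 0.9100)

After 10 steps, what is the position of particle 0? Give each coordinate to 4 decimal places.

step 0: x0=(1.0400, 0.1100) x1=(-0.3400, 1.5200) x2=(-1.0000, 1.1300) x3=(0.3000, -1.2700)
step 1: x0=(1.0617, 0.1070) x1=(-0.3418, 1.5183) x2=(-1.0164, 1.1214) x3=(0.2843, -1.2329)
step 2: x0=(1.0808, 0.1052) x1=(-0.3409, 1.5126) x2=(-1.0312, 1.1104) x3=(0.2677, -1.1925)
step 3: x0=(1.0971, 0.1046) x1=(-0.3373, 1.5030) x2=(-1.0443, 1.0971) x3=(0.2503, -1.1491)
step 4: x0=(1.1107, 0.1052) x1=(-0.3312, 1.4894) x2=(-1.0558, 1.0816) x3=(0.2320, -1.1028)
step 5: x0=(1.1215, 0.1070) x1=(-0.3225, 1.4721) x2=(-1.0655, 1.0640) x3=(0.2129, -1.0536)
step 6: x0=(1.1295, 0.1100) x1=(-0.3114, 1.4511) x2=(-1.0736, 1.0443) x3=(0.1930, -1.0018)
step 7: x0=(1.1347, 0.1142) x1=(-0.2979, 1.4268) x2=(-1.0800, 1.0227) x3=(0.1723, -0.9475)
step 8: x0=(1.1371, 0.1197) x1=(-0.2822, 1.3991) x2=(-1.0847, 0.9992) x3=(0.1510, -0.8908)
step 9: x0=(1.1368, 0.1263) x1=(-0.2644, 1.3685) x2=(-1.0878, 0.9740) x3=(0.1290, -0.8320)
step 10: x0=(1.1338, 0.1340) x1=(-0.2445, 1.3350) x2=(-1.0892, 0.9472) x3=(0.1065, -0.7712)

(1.1338, 0.1340)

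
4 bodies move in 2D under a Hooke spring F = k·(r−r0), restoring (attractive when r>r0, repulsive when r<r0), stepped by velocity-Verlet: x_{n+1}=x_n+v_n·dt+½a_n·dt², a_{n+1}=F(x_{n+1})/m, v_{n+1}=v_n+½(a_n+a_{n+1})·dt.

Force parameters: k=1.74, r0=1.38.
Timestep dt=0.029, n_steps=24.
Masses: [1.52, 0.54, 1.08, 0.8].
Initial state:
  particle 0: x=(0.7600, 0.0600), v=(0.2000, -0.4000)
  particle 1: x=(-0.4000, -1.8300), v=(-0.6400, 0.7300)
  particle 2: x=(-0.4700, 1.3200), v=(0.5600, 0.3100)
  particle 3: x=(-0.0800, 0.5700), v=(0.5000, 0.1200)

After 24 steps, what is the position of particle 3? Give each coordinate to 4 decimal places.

step 0: x0=(0.7600, 0.0600) x1=(-0.4000, -1.8300) x2=(-0.4700, 1.3200) x3=(-0.0800, 0.5700)
step 1: x0=(0.7656, 0.0481) x1=(-0.4178, -1.8041) x2=(-0.4537, 1.3279) x3=(-0.0657, 0.5723)
step 2: x0=(0.7709, 0.0356) x1=(-0.4341, -1.7688) x2=(-0.4374, 1.3337) x3=(-0.0519, 0.5723)
step 3: x0=(0.7758, 0.0225) x1=(-0.4488, -1.7244) x2=(-0.4210, 1.3375) x3=(-0.0385, 0.5700)
step 4: x0=(0.7803, 0.0089) x1=(-0.4618, -1.6712) x2=(-0.4046, 1.3391) x3=(-0.0256, 0.5655)
step 5: x0=(0.7846, -0.0052) x1=(-0.4731, -1.6097) x2=(-0.3882, 1.3388) x3=(-0.0132, 0.5590)
step 6: x0=(0.7884, -0.0197) x1=(-0.4827, -1.5403) x2=(-0.3717, 1.3366) x3=(-0.0013, 0.5506)
step 7: x0=(0.7920, -0.0346) x1=(-0.4907, -1.4636) x2=(-0.3553, 1.3326) x3=(0.0100, 0.5404)
step 8: x0=(0.7953, -0.0498) x1=(-0.4970, -1.3801) x2=(-0.3390, 1.3268) x3=(0.0209, 0.5286)
step 9: x0=(0.7983, -0.0652) x1=(-0.5018, -1.2906) x2=(-0.3226, 1.3195) x3=(0.0312, 0.5153)
step 10: x0=(0.8012, -0.0809) x1=(-0.5052, -1.1957) x2=(-0.3063, 1.3107) x3=(0.0410, 0.5008)
step 11: x0=(0.8038, -0.0968) x1=(-0.5073, -1.0960) x2=(-0.2901, 1.3005) x3=(0.0504, 0.4853)
step 12: x0=(0.8064, -0.1127) x1=(-0.5083, -0.9924) x2=(-0.2739, 1.2892) x3=(0.0593, 0.4688)
step 13: x0=(0.8089, -0.1287) x1=(-0.5085, -0.8855) x2=(-0.2578, 1.2768) x3=(0.0678, 0.4517)
step 14: x0=(0.8114, -0.1448) x1=(-0.5079, -0.7762) x2=(-0.2417, 1.2636) x3=(0.0759, 0.4341)
step 15: x0=(0.8139, -0.1608) x1=(-0.5070, -0.6650) x2=(-0.2257, 1.2496) x3=(0.0838, 0.4162)
step 16: x0=(0.8165, -0.1769) x1=(-0.5060, -0.5526) x2=(-0.2097, 1.2352) x3=(0.0914, 0.3982)
step 17: x0=(0.8193, -0.1929) x1=(-0.5051, -0.4397) x2=(-0.1938, 1.2204) x3=(0.0990, 0.3803)
step 18: x0=(0.8222, -0.2090) x1=(-0.5048, -0.3267) x2=(-0.1778, 1.2054) x3=(0.1065, 0.3626)
step 19: x0=(0.8254, -0.2250) x1=(-0.5053, -0.2142) x2=(-0.1619, 1.1904) x3=(0.1143, 0.3453)
step 20: x0=(0.8287, -0.2410) x1=(-0.5070, -0.1025) x2=(-0.1459, 1.1755) x3=(0.1224, 0.3282)
step 21: x0=(0.8323, -0.2571) x1=(-0.5102, 0.0081) x2=(-0.1298, 1.1610) x3=(0.1310, 0.3115)
step 22: x0=(0.8360, -0.2731) x1=(-0.5152, 0.1175) x2=(-0.1137, 1.1470) x3=(0.1404, 0.2950)
step 23: x0=(0.8400, -0.2892) x1=(-0.5223, 0.2257) x2=(-0.0973, 1.1335) x3=(0.1505, 0.2786)
step 24: x0=(0.8440, -0.3053) x1=(-0.5315, 0.3328) x2=(-0.0806, 1.1209) x3=(0.1615, 0.2619)

(0.1615, 0.2619)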